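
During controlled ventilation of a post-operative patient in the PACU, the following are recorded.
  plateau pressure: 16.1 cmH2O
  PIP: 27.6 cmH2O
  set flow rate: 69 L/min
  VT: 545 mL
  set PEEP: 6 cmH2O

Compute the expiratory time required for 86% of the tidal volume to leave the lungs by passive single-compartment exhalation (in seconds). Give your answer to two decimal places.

Flow: 69 L/min ÷ 60 = 1.15 L/s.
R = (PIP − Pplat)/V̇ = (27.6 − 16.1) / 1.15 = 11.5/1.15 = 10.0 cmH2O·s/L.
C = Vt/(Pplat − PEEP) = 545.0 / (16.1 − 6) = 545.0/10.1 = 53.96 mL/cmH2O.
τ = R × C = 10.0 × 0.05396 L/cmH2O = 0.5396 s.
t = −τ·ln(1 − 0.86) = −0.5396·ln(0.14) = 1.061 s.

1.06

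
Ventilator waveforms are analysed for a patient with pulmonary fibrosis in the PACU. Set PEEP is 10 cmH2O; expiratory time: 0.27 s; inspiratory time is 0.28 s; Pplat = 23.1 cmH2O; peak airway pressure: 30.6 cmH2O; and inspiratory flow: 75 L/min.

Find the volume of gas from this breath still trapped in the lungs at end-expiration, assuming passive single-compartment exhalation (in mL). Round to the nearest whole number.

Flow: 75 L/min ÷ 60 = 1.25 L/s.
Vt = flow × Ti = 1.25 L/s × 0.28 s × 1000 mL/L = 350.0 mL.
R = (PIP − Pplat)/V̇ = (30.6 − 23.1) / 1.25 = 7.5/1.25 = 6.0 cmH2O·s/L.
C = Vt/(Pplat − PEEP) = 350.0 / (23.1 − 10) = 350.0/13.1 = 26.718 mL/cmH2O.
τ = R × C = 6.0 × 0.02672 L/cmH2O = 0.1603 s.
Fraction remaining = e^(−Te/τ) = e^(−0.27/0.1603) = 0.1856.
Trapped volume = 350.0 × 0.1856 = 64.96 mL.

65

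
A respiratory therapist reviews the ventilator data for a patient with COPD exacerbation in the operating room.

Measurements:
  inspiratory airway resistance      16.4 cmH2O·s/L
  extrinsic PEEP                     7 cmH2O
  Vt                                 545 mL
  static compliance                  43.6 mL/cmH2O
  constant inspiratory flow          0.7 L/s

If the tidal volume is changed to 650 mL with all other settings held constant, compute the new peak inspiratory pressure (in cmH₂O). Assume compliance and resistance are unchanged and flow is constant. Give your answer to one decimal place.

PIP = Vt/C + R·V̇ + PEEP (constant-flow equation of motion).
Only the elastic term changes: ΔPIP = ΔVt / C = (650 − 545) / 43.6 = 2.408 cmH2O.
Original PIP = 545/43.6 + 16.4×0.7 + 7 = 30.98 cmH2O; new PIP = 30.98 + (2.408) = 33.388 cmH2O.

33.4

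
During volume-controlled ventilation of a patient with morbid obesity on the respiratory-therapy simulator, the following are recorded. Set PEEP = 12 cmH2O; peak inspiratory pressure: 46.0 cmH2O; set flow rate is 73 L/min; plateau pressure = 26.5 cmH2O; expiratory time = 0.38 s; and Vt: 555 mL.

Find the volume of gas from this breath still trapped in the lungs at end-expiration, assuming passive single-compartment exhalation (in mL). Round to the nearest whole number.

299

Flow: 73 L/min ÷ 60 = 1.2167 L/s.
R = (PIP − Pplat)/V̇ = (46.0 − 26.5) / 1.2167 = 19.5/1.2167 = 16.027 cmH2O·s/L.
C = Vt/(Pplat − PEEP) = 555.0 / (26.5 − 12) = 555.0/14.5 = 38.276 mL/cmH2O.
τ = R × C = 16.027 × 0.03828 L/cmH2O = 0.6135 s.
Fraction remaining = e^(−Te/τ) = e^(−0.38/0.6135) = 0.5383.
Trapped volume = 555.0 × 0.5383 = 298.76 mL.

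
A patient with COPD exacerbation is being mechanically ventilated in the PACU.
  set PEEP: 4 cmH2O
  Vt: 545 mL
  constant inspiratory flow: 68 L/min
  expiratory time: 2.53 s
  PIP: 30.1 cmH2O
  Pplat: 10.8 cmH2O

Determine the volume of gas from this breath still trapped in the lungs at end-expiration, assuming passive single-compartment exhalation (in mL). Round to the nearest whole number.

85

Flow: 68 L/min ÷ 60 = 1.1333 L/s.
R = (PIP − Pplat)/V̇ = (30.1 − 10.8) / 1.1333 = 19.3/1.1333 = 17.03 cmH2O·s/L.
C = Vt/(Pplat − PEEP) = 545.0 / (10.8 − 4) = 545.0/6.8 = 80.147 mL/cmH2O.
τ = R × C = 17.03 × 0.08015 L/cmH2O = 1.365 s.
Fraction remaining = e^(−Te/τ) = e^(−2.53/1.365) = 0.1567.
Trapped volume = 545.0 × 0.1567 = 85.402 mL.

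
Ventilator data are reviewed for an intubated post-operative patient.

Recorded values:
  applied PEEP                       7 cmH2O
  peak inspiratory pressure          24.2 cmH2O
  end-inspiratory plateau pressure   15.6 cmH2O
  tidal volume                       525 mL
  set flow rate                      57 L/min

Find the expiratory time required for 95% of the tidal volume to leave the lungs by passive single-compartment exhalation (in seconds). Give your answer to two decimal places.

Flow: 57 L/min ÷ 60 = 0.95 L/s.
R = (PIP − Pplat)/V̇ = (24.2 − 15.6) / 0.95 = 8.6/0.95 = 9.053 cmH2O·s/L.
C = Vt/(Pplat − PEEP) = 525.0 / (15.6 − 7) = 525.0/8.6 = 61.047 mL/cmH2O.
τ = R × C = 9.053 × 0.06105 L/cmH2O = 0.5527 s.
t = −τ·ln(1 − 0.95) = −0.5527·ln(0.05) = 1.656 s.

1.66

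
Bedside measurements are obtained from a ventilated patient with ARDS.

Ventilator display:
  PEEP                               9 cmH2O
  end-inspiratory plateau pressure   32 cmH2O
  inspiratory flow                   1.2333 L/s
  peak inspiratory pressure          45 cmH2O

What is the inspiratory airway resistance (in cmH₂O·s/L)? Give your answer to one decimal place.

10.5

Raw = (PIP − Pplat) / flow = (45 − 32) / 1.2333 = 13.0 / 1.2333 = 10.541 cmH2O·s/L.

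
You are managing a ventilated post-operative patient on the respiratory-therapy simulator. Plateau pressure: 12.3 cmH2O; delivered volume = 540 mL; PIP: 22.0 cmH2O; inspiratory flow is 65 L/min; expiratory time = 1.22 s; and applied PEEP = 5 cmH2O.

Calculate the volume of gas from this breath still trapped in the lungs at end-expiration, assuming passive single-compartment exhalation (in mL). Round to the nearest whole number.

Flow: 65 L/min ÷ 60 = 1.0833 L/s.
R = (PIP − Pplat)/V̇ = (22.0 − 12.3) / 1.0833 = 9.7/1.0833 = 8.954 cmH2O·s/L.
C = Vt/(Pplat − PEEP) = 540.0 / (12.3 − 5) = 540.0/7.3 = 73.973 mL/cmH2O.
τ = R × C = 8.954 × 0.07397 L/cmH2O = 0.6623 s.
Fraction remaining = e^(−Te/τ) = e^(−1.22/0.6623) = 0.1585.
Trapped volume = 540.0 × 0.1585 = 85.59 mL.

86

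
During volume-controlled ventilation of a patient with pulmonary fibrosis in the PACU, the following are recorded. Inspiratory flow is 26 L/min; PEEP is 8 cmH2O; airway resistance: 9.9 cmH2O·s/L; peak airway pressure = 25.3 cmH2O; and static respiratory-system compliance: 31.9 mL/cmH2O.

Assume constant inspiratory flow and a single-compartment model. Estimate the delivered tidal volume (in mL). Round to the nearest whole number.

415

Flow: 26 L/min ÷ 60 = 0.4333 L/s.
Equation of motion (constant flow): PIP = Vt/C + R·V̇ + PEEP.
Vt/C = PIP − R·V̇ − PEEP = 25.3 − 4.29 − 8 = 13.01 cmH2O.
Vt = C × 13.01 = 31.9 × 13.01 = 415.02 mL.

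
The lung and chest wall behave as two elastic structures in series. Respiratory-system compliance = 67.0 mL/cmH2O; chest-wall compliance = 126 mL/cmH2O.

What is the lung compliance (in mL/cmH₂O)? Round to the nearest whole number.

143

1/CL = 1/Crs − 1/Ccw.
1/CL = 1/67.0 − 1/126 = 0.006989.
CL = 143.08 mL/cmH2O.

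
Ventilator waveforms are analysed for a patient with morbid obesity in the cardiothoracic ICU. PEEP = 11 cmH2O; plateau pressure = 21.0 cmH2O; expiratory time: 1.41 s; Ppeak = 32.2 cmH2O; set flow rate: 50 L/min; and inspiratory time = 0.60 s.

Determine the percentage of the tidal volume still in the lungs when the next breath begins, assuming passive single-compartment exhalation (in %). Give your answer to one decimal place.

Flow: 50 L/min ÷ 60 = 0.8333 L/s.
Vt = flow × Ti = 0.8333 L/s × 0.60 s × 1000 mL/L = 499.98 mL.
R = (PIP − Pplat)/V̇ = (32.2 − 21.0) / 0.8333 = 11.2/0.8333 = 13.441 cmH2O·s/L.
C = Vt/(Pplat − PEEP) = 499.98 / (21.0 − 11) = 499.98/10.0 = 49.998 mL/cmH2O.
τ = R × C = 13.441 × 0.05 L/cmH2O = 0.6721 s.
Fraction remaining at end-expiration = e^(−Te/τ) = e^(−1.41/0.6721) = 0.1227 → 12.27%.

12.3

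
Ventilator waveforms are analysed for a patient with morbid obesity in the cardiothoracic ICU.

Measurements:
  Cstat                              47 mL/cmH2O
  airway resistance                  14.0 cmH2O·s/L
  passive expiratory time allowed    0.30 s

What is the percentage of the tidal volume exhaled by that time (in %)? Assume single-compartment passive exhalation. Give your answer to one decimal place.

τ = R × C = 14.0 × 47 mL/cmH2O = 14.0 × 0.047 L/cmH2O = 0.658 s.
Passive exhalation: V(t)/V₀ = e^(−t/τ) = e^(−0.30/0.658) = 0.6339.
Fraction exhaled = 1 − 0.6339 = 0.3661 → 36.61%.

36.6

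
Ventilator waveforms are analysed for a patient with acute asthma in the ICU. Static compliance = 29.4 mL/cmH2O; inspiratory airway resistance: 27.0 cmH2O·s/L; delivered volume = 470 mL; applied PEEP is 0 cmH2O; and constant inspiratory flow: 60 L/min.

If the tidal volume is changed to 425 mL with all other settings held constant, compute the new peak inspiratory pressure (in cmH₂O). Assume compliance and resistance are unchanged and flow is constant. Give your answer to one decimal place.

Flow: 60 L/min ÷ 60 = 1 L/s.
PIP = Vt/C + R·V̇ + PEEP (constant-flow equation of motion).
Only the elastic term changes: ΔPIP = ΔVt / C = (425 − 470) / 29.4 = -1.531 cmH2O.
Original PIP = 470/29.4 + 27.0×1 + 0 = 42.986 cmH2O; new PIP = 42.986 + (-1.531) = 41.455 cmH2O.

41.5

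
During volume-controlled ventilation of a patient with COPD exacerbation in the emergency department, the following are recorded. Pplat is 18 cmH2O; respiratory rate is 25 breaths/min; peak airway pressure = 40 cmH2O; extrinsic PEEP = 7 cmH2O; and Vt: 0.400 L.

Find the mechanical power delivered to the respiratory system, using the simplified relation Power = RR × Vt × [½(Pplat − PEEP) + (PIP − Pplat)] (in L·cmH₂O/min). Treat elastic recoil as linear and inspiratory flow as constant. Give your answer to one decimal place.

275.0

Per-breath work = Vt × [½(Pplat−PEEP) + (PIP−Pplat)] = 0.400 × [0.5×11.0 + 22.0] = 0.400 × 27.5 = 11.0 L·cmH2O.
Power = 25 × 11.0 = 275.0 L·cmH2O/min.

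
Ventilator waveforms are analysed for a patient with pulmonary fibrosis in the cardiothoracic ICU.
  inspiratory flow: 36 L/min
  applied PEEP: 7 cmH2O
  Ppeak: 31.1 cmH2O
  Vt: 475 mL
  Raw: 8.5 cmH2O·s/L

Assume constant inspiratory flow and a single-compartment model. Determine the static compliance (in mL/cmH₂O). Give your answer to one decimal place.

25.0

Flow: 36 L/min ÷ 60 = 0.6 L/s.
Equation of motion (constant flow): PIP = Vt/C + R·V̇ + PEEP.
Vt/C = PIP − R·V̇ − PEEP = 31.1 − 8.5×0.6 − 7 = 31.1 − 5.1 − 7 = 19.0 cmH2O.
C = Vt / 19.0 = 475 / 19.0 = 25.0 mL/cmH2O.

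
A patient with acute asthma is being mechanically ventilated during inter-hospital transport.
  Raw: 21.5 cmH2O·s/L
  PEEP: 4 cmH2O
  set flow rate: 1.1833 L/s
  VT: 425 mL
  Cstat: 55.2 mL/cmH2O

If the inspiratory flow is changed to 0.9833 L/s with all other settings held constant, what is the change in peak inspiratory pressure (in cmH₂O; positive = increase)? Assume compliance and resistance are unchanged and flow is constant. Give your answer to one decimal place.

-4.3

PIP = Vt/C + R·V̇ + PEEP (constant-flow equation of motion).
Only the resistive term changes: ΔPIP = R × ΔV̇ = 21.5 × (0.9833 − 1.1833) = 21.5 × -0.2 = -4.3 cmH2O.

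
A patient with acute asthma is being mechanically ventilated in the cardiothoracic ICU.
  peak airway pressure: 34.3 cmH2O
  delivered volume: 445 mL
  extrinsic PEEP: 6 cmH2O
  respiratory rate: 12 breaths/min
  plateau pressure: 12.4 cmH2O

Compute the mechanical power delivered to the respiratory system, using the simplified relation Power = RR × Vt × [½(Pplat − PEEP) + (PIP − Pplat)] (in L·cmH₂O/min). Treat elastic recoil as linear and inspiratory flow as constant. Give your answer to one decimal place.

Per-breath work = Vt × [½(Pplat−PEEP) + (PIP−Pplat)] = 0.445 × [0.5×6.4 + 21.9] = 0.445 × 25.1 = 11.17 L·cmH2O.
Power = 12 × 11.17 = 134.04 L·cmH2O/min.

134.0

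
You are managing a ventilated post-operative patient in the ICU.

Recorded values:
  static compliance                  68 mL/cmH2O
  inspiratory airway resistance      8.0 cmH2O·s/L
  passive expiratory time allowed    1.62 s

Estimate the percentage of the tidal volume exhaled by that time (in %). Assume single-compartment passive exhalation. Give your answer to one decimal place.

94.9

τ = R × C = 8.0 × 68 mL/cmH2O = 8.0 × 0.068 L/cmH2O = 0.544 s.
Passive exhalation: V(t)/V₀ = e^(−t/τ) = e^(−1.62/0.544) = 0.0509.
Fraction exhaled = 1 − 0.0509 = 0.9491 → 94.91%.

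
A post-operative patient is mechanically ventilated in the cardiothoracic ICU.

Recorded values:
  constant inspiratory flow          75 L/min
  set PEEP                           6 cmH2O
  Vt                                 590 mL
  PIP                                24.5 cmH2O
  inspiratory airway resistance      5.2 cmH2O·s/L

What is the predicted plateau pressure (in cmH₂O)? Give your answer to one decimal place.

18.0

Flow: 75 L/min ÷ 60 = 1.25 L/s.
Pplat = PIP − Raw × flow = 24.5 − 5.2 × 1.25 = 24.5 − 6.5 = 18.0 cmH2O.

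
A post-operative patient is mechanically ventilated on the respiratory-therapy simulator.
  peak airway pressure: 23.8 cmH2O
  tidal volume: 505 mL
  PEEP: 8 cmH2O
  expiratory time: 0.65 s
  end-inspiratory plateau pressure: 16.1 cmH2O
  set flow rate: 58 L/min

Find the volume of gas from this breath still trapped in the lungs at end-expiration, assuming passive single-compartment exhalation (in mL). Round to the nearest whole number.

Flow: 58 L/min ÷ 60 = 0.9667 L/s.
R = (PIP − Pplat)/V̇ = (23.8 − 16.1) / 0.9667 = 7.7/0.9667 = 7.965 cmH2O·s/L.
C = Vt/(Pplat − PEEP) = 505.0 / (16.1 − 8) = 505.0/8.1 = 62.346 mL/cmH2O.
τ = R × C = 7.965 × 0.06235 L/cmH2O = 0.4966 s.
Fraction remaining = e^(−Te/τ) = e^(−0.65/0.4966) = 0.2701.
Trapped volume = 505.0 × 0.2701 = 136.4 mL.

136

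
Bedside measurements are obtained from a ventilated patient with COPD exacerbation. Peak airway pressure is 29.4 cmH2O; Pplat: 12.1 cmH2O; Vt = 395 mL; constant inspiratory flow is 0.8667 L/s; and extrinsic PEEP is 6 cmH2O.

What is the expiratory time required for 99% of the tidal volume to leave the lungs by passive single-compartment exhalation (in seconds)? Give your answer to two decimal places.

R = (PIP − Pplat)/V̇ = (29.4 − 12.1) / 0.8667 = 17.3/0.8667 = 19.961 cmH2O·s/L.
C = Vt/(Pplat − PEEP) = 395.0 / (12.1 − 6) = 395.0/6.1 = 64.754 mL/cmH2O.
τ = R × C = 19.961 × 0.06475 L/cmH2O = 1.292 s.
t = −τ·ln(1 − 0.99) = −1.292·ln(0.01) = 5.95 s.

5.95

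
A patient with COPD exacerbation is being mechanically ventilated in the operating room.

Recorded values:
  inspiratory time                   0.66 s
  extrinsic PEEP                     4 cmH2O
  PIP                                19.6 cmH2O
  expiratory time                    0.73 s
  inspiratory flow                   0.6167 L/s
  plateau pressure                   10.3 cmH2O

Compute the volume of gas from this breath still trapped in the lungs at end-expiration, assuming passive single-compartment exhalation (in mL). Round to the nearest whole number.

Vt = flow × Ti = 0.6167 L/s × 0.66 s × 1000 mL/L = 407.02 mL.
R = (PIP − Pplat)/V̇ = (19.6 − 10.3) / 0.6167 = 9.3/0.6167 = 15.08 cmH2O·s/L.
C = Vt/(Pplat − PEEP) = 407.02 / (10.3 − 4) = 407.02/6.3 = 64.606 mL/cmH2O.
τ = R × C = 15.08 × 0.06461 L/cmH2O = 0.9743 s.
Fraction remaining = e^(−Te/τ) = e^(−0.73/0.9743) = 0.4727.
Trapped volume = 407.02 × 0.4727 = 192.4 mL.

192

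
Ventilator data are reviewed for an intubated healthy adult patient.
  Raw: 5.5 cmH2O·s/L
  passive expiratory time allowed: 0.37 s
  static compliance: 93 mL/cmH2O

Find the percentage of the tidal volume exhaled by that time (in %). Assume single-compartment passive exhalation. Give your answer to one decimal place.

51.5

τ = R × C = 5.5 × 93 mL/cmH2O = 5.5 × 0.093 L/cmH2O = 0.5115 s.
Passive exhalation: V(t)/V₀ = e^(−t/τ) = e^(−0.37/0.5115) = 0.4851.
Fraction exhaled = 1 − 0.4851 = 0.5149 → 51.49%.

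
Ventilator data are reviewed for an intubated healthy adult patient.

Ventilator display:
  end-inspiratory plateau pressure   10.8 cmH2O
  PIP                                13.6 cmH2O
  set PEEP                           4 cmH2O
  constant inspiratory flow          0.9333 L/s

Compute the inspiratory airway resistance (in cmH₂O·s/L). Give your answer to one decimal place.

Raw = (PIP − Pplat) / flow = (13.6 − 10.8) / 0.9333 = 2.8 / 0.9333 = 3.0 cmH2O·s/L.

3.0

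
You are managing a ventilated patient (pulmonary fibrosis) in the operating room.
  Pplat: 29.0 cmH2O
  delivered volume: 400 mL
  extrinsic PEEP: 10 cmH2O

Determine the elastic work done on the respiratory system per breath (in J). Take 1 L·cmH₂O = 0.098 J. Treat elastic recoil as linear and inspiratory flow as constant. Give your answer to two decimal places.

0.37

Elastic work ≈ ½ × (Pplat − PEEP) × Vt = 0.5 × (29.0 − 10) × 0.400 L = 0.5 × 19.0 × 0.400 = 3.8 L·cmH2O.
× 0.098 J/(L·cmH2O) → 0.3724 J.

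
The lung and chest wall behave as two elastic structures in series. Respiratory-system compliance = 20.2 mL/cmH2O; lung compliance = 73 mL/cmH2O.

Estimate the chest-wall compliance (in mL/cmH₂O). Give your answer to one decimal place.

27.9

1/Ccw = 1/Crs − 1/CL.
1/Ccw = 1/20.2 − 1/73 = 0.03581.
Ccw = 27.925 mL/cmH2O.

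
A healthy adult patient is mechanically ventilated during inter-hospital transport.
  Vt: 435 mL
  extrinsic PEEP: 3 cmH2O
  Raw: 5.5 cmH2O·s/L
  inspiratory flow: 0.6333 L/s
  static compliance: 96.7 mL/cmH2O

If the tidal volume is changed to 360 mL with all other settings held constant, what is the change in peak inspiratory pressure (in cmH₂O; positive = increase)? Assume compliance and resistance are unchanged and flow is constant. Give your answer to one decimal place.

-0.8

PIP = Vt/C + R·V̇ + PEEP (constant-flow equation of motion).
Only the elastic term changes: ΔPIP = ΔVt / C = (360 − 435) / 96.7 = -0.7756 cmH2O.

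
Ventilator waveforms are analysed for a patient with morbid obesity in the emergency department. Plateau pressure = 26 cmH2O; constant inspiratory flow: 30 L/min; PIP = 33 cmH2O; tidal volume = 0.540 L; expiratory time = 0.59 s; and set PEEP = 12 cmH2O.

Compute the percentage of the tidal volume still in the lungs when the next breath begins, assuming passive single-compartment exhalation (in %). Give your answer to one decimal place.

33.5

Flow: 30 L/min ÷ 60 = 0.5 L/s.
R = (PIP − Pplat)/V̇ = (33 − 26) / 0.5 = 7.0/0.5 = 14.0 cmH2O·s/L.
C = Vt/(Pplat − PEEP) = 540.0 / (26 − 12) = 540.0/14.0 = 38.571 mL/cmH2O.
τ = R × C = 14.0 × 0.03857 L/cmH2O = 0.54 s.
Fraction remaining at end-expiration = e^(−Te/τ) = e^(−0.59/0.54) = 0.3353 → 33.53%.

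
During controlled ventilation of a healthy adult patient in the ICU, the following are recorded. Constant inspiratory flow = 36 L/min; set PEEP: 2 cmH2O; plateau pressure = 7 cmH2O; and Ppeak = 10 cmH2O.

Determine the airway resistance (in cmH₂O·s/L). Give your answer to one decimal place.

Flow: 36 L/min ÷ 60 = 0.6 L/s.
Raw = (PIP − Pplat) / flow = (10 − 7) / 0.6 = 3.0 / 0.6 = 5.0 cmH2O·s/L.

5.0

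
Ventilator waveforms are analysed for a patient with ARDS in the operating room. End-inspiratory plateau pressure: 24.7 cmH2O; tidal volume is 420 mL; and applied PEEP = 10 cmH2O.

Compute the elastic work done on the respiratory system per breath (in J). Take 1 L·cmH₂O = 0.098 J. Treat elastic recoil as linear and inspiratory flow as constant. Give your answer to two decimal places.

Elastic work ≈ ½ × (Pplat − PEEP) × Vt = 0.5 × (24.7 − 10) × 0.420 L = 0.5 × 14.7 × 0.420 = 3.087 L·cmH2O.
× 0.098 J/(L·cmH2O) → 0.3025 J.

0.30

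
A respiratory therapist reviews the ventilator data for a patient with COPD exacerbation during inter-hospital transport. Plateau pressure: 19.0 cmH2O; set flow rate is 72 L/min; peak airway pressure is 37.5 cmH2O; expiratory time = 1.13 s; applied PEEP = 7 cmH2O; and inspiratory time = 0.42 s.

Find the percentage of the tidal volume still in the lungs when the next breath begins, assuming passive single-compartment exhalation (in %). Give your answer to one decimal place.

Flow: 72 L/min ÷ 60 = 1.2 L/s.
Vt = flow × Ti = 1.2 L/s × 0.42 s × 1000 mL/L = 504.0 mL.
R = (PIP − Pplat)/V̇ = (37.5 − 19.0) / 1.2 = 18.5/1.2 = 15.417 cmH2O·s/L.
C = Vt/(Pplat − PEEP) = 504.0 / (19.0 − 7) = 504.0/12.0 = 42.0 mL/cmH2O.
τ = R × C = 15.417 × 0.042 L/cmH2O = 0.6475 s.
Fraction remaining at end-expiration = e^(−Te/τ) = e^(−1.13/0.6475) = 0.1746 → 17.46%.

17.5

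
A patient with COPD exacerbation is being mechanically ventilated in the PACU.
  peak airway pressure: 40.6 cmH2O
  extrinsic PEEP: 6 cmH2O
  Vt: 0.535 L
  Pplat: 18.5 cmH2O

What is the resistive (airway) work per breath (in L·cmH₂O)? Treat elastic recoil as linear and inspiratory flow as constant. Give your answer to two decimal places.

11.82

With constant inspiratory flow the resistive pressure is constant at PIP − Pplat = 40.6 − 18.5 = 22.1 cmH2O, so resistive work = 22.1 × 0.535 = 11.824 L·cmH2O.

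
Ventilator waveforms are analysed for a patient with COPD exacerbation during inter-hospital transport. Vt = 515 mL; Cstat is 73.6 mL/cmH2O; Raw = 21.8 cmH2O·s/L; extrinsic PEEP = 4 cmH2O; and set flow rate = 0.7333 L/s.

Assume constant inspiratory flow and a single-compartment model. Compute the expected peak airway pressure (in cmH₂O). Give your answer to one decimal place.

Equation of motion (constant flow): PIP = Vt/C + R·V̇ + PEEP.
PIP = 515/73.6 + 21.8×0.7333 + 4 = 6.997 + 15.986 + 4 = 26.983 cmH2O.

27.0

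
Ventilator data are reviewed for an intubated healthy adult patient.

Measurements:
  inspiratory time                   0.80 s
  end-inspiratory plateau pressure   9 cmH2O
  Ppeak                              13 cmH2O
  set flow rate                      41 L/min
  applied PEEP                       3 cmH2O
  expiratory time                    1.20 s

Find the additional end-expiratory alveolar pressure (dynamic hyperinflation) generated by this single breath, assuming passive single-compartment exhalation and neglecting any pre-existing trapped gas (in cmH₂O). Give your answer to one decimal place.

Flow: 41 L/min ÷ 60 = 0.6833 L/s.
Vt = flow × Ti = 0.6833 L/s × 0.80 s × 1000 mL/L = 546.64 mL.
R = (PIP − Pplat)/V̇ = (13 − 9) / 0.6833 = 4.0/0.6833 = 5.854 cmH2O·s/L.
C = Vt/(Pplat − PEEP) = 546.64 / (9 − 3) = 546.64/6.0 = 91.107 mL/cmH2O.
τ = R × C = 5.854 × 0.09111 L/cmH2O = 0.5334 s.
Fraction remaining = e^(−Te/τ) = e^(−1.20/0.5334) = 0.1054; trapped volume = 546.64 × 0.1054 = 57.616 mL.
Additional alveolar pressure from trapping ≈ V_trapped / C = 57.616 / 91.107 = 0.6324 cmH2O.

0.6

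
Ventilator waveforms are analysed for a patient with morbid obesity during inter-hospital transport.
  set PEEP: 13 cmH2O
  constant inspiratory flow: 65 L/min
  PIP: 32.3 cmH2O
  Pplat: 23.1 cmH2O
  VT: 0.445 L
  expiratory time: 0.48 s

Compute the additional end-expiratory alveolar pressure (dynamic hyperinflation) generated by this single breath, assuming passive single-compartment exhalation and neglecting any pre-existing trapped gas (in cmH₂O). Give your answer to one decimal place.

Flow: 65 L/min ÷ 60 = 1.0833 L/s.
R = (PIP − Pplat)/V̇ = (32.3 − 23.1) / 1.0833 = 9.2/1.0833 = 8.493 cmH2O·s/L.
C = Vt/(Pplat − PEEP) = 445.0 / (23.1 − 13) = 445.0/10.1 = 44.059 mL/cmH2O.
τ = R × C = 8.493 × 0.04406 L/cmH2O = 0.3742 s.
Fraction remaining = e^(−Te/τ) = e^(−0.48/0.3742) = 0.2773; trapped volume = 445.0 × 0.2773 = 123.4 mL.
Additional alveolar pressure from trapping ≈ V_trapped / C = 123.4 / 44.059 = 2.801 cmH2O.

2.8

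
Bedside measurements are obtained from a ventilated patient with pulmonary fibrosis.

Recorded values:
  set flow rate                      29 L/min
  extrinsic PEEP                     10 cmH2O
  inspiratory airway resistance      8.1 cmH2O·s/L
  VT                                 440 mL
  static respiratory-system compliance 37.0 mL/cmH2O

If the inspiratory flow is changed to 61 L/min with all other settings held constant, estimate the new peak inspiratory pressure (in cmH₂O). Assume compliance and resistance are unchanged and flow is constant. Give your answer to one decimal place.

30.1

Flow: 29 L/min ÷ 60 = 0.4833 L/s.
New flow: 61 L/min ÷ 60 = 1.0167 L/s.
PIP = Vt/C + R·V̇ + PEEP (constant-flow equation of motion).
Only the resistive term changes: ΔPIP = R × ΔV̇ = 8.1 × (1.0167 − 0.4833) = 8.1 × 0.5334 = 4.321 cmH2O.
Original PIP = 440/37.0 + 8.1×0.4833 + 10 = 25.807 cmH2O; new PIP = 25.807 + (4.321) = 30.128 cmH2O.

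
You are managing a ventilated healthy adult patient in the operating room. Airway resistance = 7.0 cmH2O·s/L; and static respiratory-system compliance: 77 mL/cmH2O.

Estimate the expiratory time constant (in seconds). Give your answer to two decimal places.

0.54

τ = R × C = 7.0 × 77 mL/cmH2O = 7.0 × 0.077 L/cmH2O = 0.539 s.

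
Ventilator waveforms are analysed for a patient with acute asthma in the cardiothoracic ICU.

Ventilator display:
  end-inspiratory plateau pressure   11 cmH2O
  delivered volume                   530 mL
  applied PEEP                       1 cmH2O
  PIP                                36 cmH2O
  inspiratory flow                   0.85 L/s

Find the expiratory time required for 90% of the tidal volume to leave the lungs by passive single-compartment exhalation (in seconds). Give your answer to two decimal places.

3.59

R = (PIP − Pplat)/V̇ = (36 − 11) / 0.85 = 25.0/0.85 = 29.412 cmH2O·s/L.
C = Vt/(Pplat − PEEP) = 530.0 / (11 − 1) = 530.0/10.0 = 53.0 mL/cmH2O.
τ = R × C = 29.412 × 0.053 L/cmH2O = 1.559 s.
t = −τ·ln(1 − 0.90) = −1.559·ln(0.1) = 3.59 s.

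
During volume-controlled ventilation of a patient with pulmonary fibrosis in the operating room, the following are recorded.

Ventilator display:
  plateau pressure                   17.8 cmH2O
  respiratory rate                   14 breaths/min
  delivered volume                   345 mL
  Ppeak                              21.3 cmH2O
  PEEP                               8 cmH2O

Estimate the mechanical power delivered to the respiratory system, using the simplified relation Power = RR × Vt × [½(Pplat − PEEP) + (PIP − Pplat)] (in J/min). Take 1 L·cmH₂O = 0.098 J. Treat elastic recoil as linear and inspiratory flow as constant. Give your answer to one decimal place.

Per-breath work = Vt × [½(Pplat−PEEP) + (PIP−Pplat)] = 0.345 × [0.5×9.8 + 3.5] = 0.345 × 8.4 = 2.898 L·cmH2O.
Power = 14 × 2.898 = 40.572 L·cmH2O/min.
× 0.098 J/(L·cmH2O) → 3.976 J/min.

4.0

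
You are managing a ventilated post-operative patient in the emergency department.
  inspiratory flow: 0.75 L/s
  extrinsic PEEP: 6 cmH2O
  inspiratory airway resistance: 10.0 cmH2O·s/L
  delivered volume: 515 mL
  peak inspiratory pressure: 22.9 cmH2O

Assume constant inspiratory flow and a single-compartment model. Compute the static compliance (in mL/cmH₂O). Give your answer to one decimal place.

54.8

Equation of motion (constant flow): PIP = Vt/C + R·V̇ + PEEP.
Vt/C = PIP − R·V̇ − PEEP = 22.9 − 10.0×0.75 − 6 = 22.9 − 7.5 − 6 = 9.4 cmH2O.
C = Vt / 9.4 = 515 / 9.4 = 54.787 mL/cmH2O.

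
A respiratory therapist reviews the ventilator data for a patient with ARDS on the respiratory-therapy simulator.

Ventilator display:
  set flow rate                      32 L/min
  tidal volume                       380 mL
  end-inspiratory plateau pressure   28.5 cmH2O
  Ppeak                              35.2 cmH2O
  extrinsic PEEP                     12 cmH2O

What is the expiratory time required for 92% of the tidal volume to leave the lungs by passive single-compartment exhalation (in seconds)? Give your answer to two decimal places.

Flow: 32 L/min ÷ 60 = 0.5333 L/s.
R = (PIP − Pplat)/V̇ = (35.2 − 28.5) / 0.5333 = 6.7/0.5333 = 12.563 cmH2O·s/L.
C = Vt/(Pplat − PEEP) = 380.0 / (28.5 − 12) = 380.0/16.5 = 23.03 mL/cmH2O.
τ = R × C = 12.563 × 0.02303 L/cmH2O = 0.2893 s.
t = −τ·ln(1 − 0.92) = −0.2893·ln(0.08) = 0.7307 s.

0.73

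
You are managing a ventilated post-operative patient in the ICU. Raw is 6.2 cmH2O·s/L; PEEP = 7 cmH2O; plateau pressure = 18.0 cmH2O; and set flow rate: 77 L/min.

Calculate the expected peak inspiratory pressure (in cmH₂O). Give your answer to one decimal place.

26.0

Flow: 77 L/min ÷ 60 = 1.2833 L/s.
PIP = Pplat + Raw × flow = 18.0 + 6.2 × 1.2833 = 18.0 + 7.956 = 25.956 cmH2O.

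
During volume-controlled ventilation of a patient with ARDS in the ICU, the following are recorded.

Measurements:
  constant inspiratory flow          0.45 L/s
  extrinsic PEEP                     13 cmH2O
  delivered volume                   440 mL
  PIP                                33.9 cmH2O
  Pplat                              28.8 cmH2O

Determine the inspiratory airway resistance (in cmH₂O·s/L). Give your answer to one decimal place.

11.3

Raw = (PIP − Pplat) / flow = (33.9 − 28.8) / 0.45 = 5.1 / 0.45 = 11.333 cmH2O·s/L.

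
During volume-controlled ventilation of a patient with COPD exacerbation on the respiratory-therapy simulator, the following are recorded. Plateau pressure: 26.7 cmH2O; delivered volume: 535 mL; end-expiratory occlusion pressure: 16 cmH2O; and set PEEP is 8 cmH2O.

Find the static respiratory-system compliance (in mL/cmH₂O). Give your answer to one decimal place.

50.0

End-expiratory occlusion gives total PEEP = 16 cmH2O (intrinsic PEEP = 16 − 8 = 8). Use total PEEP for the elastic gradient.
Cstat = Vt / (Pplat − PEEPtotal) = 535 / (26.7 − 16) = 535 / 10.7 = 50.0 mL/cmH2O.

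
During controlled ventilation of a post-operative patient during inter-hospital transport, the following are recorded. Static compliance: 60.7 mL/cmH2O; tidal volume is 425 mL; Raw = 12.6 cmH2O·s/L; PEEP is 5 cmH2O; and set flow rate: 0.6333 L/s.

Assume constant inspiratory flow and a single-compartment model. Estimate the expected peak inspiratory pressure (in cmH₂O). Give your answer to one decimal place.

20.0

Equation of motion (constant flow): PIP = Vt/C + R·V̇ + PEEP.
PIP = 425/60.7 + 12.6×0.6333 + 5 = 7.002 + 7.98 + 5 = 19.982 cmH2O.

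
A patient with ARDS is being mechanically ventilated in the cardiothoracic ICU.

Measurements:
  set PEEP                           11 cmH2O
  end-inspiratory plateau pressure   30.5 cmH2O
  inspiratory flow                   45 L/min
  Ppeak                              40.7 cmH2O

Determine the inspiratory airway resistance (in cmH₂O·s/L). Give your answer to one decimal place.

Flow: 45 L/min ÷ 60 = 0.75 L/s.
Raw = (PIP − Pplat) / flow = (40.7 − 30.5) / 0.75 = 10.2 / 0.75 = 13.6 cmH2O·s/L.

13.6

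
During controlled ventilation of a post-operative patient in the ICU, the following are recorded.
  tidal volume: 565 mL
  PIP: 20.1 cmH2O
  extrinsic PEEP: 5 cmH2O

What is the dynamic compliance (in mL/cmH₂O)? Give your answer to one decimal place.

37.4

Dynamic compliance = Vt / (PIP − PEEP) = 565 / (20.1 − 5) = 565 / 15.1 = 37.417 mL/cmH2O.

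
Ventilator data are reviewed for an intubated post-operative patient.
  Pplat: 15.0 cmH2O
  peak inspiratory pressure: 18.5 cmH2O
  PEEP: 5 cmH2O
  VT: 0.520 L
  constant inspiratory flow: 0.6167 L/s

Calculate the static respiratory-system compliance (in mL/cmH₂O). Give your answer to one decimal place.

Cstat = Vt / (Pplat − PEEP) = 520 / (15.0 − 5) = 520 / 10.0 = 52.0 mL/cmH2O.

52.0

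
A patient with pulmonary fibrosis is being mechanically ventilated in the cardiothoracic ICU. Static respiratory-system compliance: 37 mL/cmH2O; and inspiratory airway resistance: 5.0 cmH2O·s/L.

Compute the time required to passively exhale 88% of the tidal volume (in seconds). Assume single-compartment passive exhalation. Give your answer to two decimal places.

0.39

τ = R × C = 5.0 × 37 mL/cmH2O = 5.0 × 0.037 L/cmH2O = 0.185 s.
Exhaled fraction f = 1 − e^(−t/τ) → t = −τ·ln(1 − f) = −0.185·ln(0.12) = 0.3922 s.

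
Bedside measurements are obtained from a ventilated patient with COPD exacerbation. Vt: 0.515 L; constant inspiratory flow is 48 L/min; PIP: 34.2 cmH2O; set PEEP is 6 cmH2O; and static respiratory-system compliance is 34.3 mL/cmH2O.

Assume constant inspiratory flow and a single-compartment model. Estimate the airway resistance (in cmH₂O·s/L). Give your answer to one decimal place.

Flow: 48 L/min ÷ 60 = 0.8 L/s.
Equation of motion (constant flow): PIP = Vt/C + R·V̇ + PEEP.
R·V̇ = PIP − Vt/C − PEEP = 34.2 − 515/34.3 − 6 = 34.2 − 15.015 − 6 = 13.185 cmH2O.
R = 13.185 / 0.8 = 16.481 cmH2O·s/L.

16.5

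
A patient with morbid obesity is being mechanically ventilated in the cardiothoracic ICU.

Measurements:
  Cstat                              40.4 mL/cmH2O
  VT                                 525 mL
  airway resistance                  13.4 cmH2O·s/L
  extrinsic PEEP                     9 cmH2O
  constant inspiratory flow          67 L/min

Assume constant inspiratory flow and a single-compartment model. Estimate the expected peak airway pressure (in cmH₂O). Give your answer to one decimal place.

37.0

Flow: 67 L/min ÷ 60 = 1.1167 L/s.
Equation of motion (constant flow): PIP = Vt/C + R·V̇ + PEEP.
PIP = 525/40.4 + 13.4×1.1167 + 9 = 12.995 + 14.964 + 9 = 36.959 cmH2O.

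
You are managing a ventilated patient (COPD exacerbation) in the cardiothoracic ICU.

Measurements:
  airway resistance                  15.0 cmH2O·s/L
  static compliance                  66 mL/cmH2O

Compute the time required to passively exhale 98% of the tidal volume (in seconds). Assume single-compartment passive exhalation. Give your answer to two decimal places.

τ = R × C = 15.0 × 66 mL/cmH2O = 15.0 × 0.066 L/cmH2O = 0.99 s.
Exhaled fraction f = 1 − e^(−t/τ) → t = −τ·ln(1 − f) = −0.99·ln(0.02) = 3.873 s.

3.87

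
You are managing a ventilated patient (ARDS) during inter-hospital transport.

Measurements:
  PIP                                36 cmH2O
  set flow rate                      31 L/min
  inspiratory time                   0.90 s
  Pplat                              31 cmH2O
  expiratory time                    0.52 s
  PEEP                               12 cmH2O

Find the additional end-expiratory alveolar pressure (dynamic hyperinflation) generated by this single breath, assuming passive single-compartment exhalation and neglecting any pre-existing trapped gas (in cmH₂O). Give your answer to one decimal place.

2.1

Flow: 31 L/min ÷ 60 = 0.5167 L/s.
Vt = flow × Ti = 0.5167 L/s × 0.90 s × 1000 mL/L = 465.03 mL.
R = (PIP − Pplat)/V̇ = (36 − 31) / 0.5167 = 5.0/0.5167 = 9.677 cmH2O·s/L.
C = Vt/(Pplat − PEEP) = 465.03 / (31 − 12) = 465.03/19.0 = 24.475 mL/cmH2O.
τ = R × C = 9.677 × 0.02448 L/cmH2O = 0.2369 s.
Fraction remaining = e^(−Te/τ) = e^(−0.52/0.2369) = 0.1114; trapped volume = 465.03 × 0.1114 = 51.804 mL.
Additional alveolar pressure from trapping ≈ V_trapped / C = 51.804 / 24.475 = 2.117 cmH2O.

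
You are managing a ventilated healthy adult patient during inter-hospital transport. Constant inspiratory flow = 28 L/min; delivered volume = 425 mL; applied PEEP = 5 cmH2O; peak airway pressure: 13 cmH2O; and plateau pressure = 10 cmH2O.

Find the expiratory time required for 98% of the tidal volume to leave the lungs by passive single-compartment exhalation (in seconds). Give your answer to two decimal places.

Flow: 28 L/min ÷ 60 = 0.4667 L/s.
R = (PIP − Pplat)/V̇ = (13 − 10) / 0.4667 = 3.0/0.4667 = 6.428 cmH2O·s/L.
C = Vt/(Pplat − PEEP) = 425.0 / (10 − 5) = 425.0/5.0 = 85.0 mL/cmH2O.
τ = R × C = 6.428 × 0.085 L/cmH2O = 0.5464 s.
t = −τ·ln(1 − 0.98) = −0.5464·ln(0.02) = 2.138 s.

2.14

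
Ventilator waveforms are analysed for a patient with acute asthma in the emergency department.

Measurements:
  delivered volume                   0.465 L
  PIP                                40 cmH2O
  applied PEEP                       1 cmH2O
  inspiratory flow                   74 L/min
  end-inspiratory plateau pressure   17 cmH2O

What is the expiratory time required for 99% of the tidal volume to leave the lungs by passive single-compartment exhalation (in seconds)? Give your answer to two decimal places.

Flow: 74 L/min ÷ 60 = 1.2333 L/s.
R = (PIP − Pplat)/V̇ = (40 − 17) / 1.2333 = 23.0/1.2333 = 18.649 cmH2O·s/L.
C = Vt/(Pplat − PEEP) = 465.0 / (17 − 1) = 465.0/16.0 = 29.063 mL/cmH2O.
τ = R × C = 18.649 × 0.02906 L/cmH2O = 0.5419 s.
t = −τ·ln(1 − 0.99) = −0.5419·ln(0.01) = 2.496 s.

2.50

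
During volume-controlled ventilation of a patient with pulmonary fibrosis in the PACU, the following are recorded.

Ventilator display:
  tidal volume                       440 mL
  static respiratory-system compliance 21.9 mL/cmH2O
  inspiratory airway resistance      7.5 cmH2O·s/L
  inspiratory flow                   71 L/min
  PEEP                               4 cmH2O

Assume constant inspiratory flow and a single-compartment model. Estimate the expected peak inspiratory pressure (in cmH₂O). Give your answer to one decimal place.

Flow: 71 L/min ÷ 60 = 1.1833 L/s.
Equation of motion (constant flow): PIP = Vt/C + R·V̇ + PEEP.
PIP = 440/21.9 + 7.5×1.1833 + 4 = 20.091 + 8.875 + 4 = 32.966 cmH2O.

33.0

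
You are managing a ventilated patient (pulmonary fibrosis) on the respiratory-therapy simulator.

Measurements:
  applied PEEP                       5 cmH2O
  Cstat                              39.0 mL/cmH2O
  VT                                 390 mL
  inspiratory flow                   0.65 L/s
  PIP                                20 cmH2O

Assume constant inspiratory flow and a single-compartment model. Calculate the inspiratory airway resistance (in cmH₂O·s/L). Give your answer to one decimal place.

7.7

Equation of motion (constant flow): PIP = Vt/C + R·V̇ + PEEP.
R·V̇ = PIP − Vt/C − PEEP = 20 − 390/39.0 − 5 = 20 − 10.0 − 5 = 5.0 cmH2O.
R = 5.0 / 0.65 = 7.692 cmH2O·s/L.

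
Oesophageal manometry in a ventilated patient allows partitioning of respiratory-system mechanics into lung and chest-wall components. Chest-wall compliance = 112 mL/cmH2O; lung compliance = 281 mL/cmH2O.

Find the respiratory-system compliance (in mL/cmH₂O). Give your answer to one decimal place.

80.1

Lung and chest wall are elastances in series: 1/Crs = 1/CL + 1/Ccw.
1/Crs = 1/281 + 1/112 = 0.01249.
Crs = 80.064 mL/cmH2O.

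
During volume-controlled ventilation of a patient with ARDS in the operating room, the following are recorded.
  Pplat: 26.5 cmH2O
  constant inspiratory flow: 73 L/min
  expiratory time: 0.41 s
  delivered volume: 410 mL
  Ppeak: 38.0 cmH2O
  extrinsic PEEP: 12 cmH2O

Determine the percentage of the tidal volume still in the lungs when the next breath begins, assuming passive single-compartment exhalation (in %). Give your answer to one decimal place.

Flow: 73 L/min ÷ 60 = 1.2167 L/s.
R = (PIP − Pplat)/V̇ = (38.0 − 26.5) / 1.2167 = 11.5/1.2167 = 9.452 cmH2O·s/L.
C = Vt/(Pplat − PEEP) = 410.0 / (26.5 − 12) = 410.0/14.5 = 28.276 mL/cmH2O.
τ = R × C = 9.452 × 0.02828 L/cmH2O = 0.2673 s.
Fraction remaining at end-expiration = e^(−Te/τ) = e^(−0.41/0.2673) = 0.2157 → 21.57%.

21.6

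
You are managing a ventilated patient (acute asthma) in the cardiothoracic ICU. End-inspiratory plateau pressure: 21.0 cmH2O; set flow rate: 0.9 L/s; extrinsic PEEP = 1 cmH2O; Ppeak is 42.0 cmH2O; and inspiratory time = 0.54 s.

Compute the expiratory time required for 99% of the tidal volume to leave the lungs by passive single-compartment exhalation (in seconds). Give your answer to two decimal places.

Vt = flow × Ti = 0.9 L/s × 0.54 s × 1000 mL/L = 486.0 mL.
R = (PIP − Pplat)/V̇ = (42.0 − 21.0) / 0.9 = 21.0/0.9 = 23.333 cmH2O·s/L.
C = Vt/(Pplat − PEEP) = 486.0 / (21.0 − 1) = 486.0/20.0 = 24.3 mL/cmH2O.
τ = R × C = 23.333 × 0.0243 L/cmH2O = 0.567 s.
t = −τ·ln(1 − 0.99) = −0.567·ln(0.01) = 2.611 s.

2.61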